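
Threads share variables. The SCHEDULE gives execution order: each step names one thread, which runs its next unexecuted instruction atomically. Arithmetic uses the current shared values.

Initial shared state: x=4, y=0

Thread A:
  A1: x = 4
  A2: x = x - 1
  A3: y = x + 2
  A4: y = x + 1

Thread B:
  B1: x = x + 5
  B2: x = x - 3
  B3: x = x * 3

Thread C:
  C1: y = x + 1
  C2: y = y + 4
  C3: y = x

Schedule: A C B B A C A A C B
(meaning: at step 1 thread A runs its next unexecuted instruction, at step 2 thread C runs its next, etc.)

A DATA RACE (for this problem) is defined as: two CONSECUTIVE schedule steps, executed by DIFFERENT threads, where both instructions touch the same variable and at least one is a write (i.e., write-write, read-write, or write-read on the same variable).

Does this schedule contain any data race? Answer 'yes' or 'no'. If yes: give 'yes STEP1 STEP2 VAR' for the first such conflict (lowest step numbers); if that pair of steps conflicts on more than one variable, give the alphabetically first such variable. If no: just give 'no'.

Answer: yes 1 2 x

Derivation:
Steps 1,2: A(x = 4) vs C(y = x + 1). RACE on x (W-R).
Steps 2,3: C(y = x + 1) vs B(x = x + 5). RACE on x (R-W).
Steps 3,4: same thread (B). No race.
Steps 4,5: B(x = x - 3) vs A(x = x - 1). RACE on x (W-W).
Steps 5,6: A(r=x,w=x) vs C(r=y,w=y). No conflict.
Steps 6,7: C(y = y + 4) vs A(y = x + 2). RACE on y (W-W).
Steps 7,8: same thread (A). No race.
Steps 8,9: A(y = x + 1) vs C(y = x). RACE on y (W-W).
Steps 9,10: C(y = x) vs B(x = x * 3). RACE on x (R-W).
First conflict at steps 1,2.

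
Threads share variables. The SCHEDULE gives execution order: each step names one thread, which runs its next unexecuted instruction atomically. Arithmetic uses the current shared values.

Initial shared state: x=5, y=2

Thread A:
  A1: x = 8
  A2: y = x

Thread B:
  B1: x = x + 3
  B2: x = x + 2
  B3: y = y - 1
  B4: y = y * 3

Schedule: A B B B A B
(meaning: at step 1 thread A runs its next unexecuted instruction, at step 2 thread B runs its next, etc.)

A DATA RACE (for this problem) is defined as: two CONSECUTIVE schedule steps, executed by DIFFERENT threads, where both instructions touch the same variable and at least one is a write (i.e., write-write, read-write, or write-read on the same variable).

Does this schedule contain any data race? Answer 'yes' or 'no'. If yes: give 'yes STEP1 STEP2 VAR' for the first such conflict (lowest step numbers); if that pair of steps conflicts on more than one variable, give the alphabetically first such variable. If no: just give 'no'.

Answer: yes 1 2 x

Derivation:
Steps 1,2: A(x = 8) vs B(x = x + 3). RACE on x (W-W).
Steps 2,3: same thread (B). No race.
Steps 3,4: same thread (B). No race.
Steps 4,5: B(y = y - 1) vs A(y = x). RACE on y (W-W).
Steps 5,6: A(y = x) vs B(y = y * 3). RACE on y (W-W).
First conflict at steps 1,2.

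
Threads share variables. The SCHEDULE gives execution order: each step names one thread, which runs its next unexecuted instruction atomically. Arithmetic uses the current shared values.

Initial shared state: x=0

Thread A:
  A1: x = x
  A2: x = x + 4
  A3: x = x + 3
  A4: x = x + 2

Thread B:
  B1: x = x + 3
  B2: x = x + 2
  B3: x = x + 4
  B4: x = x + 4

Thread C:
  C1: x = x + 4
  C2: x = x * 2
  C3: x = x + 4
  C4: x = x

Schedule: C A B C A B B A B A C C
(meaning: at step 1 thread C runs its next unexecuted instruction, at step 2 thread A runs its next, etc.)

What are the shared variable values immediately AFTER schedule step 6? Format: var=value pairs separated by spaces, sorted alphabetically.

Step 1: thread C executes C1 (x = x + 4). Shared: x=4. PCs: A@0 B@0 C@1
Step 2: thread A executes A1 (x = x). Shared: x=4. PCs: A@1 B@0 C@1
Step 3: thread B executes B1 (x = x + 3). Shared: x=7. PCs: A@1 B@1 C@1
Step 4: thread C executes C2 (x = x * 2). Shared: x=14. PCs: A@1 B@1 C@2
Step 5: thread A executes A2 (x = x + 4). Shared: x=18. PCs: A@2 B@1 C@2
Step 6: thread B executes B2 (x = x + 2). Shared: x=20. PCs: A@2 B@2 C@2

Answer: x=20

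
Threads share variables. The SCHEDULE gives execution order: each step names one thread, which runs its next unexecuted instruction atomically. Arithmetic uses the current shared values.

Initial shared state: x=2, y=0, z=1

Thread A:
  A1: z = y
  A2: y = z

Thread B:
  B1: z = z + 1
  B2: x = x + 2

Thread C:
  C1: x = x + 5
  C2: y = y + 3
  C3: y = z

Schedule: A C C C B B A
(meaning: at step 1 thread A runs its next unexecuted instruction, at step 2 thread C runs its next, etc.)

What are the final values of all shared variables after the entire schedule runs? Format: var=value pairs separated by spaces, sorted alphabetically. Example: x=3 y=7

Step 1: thread A executes A1 (z = y). Shared: x=2 y=0 z=0. PCs: A@1 B@0 C@0
Step 2: thread C executes C1 (x = x + 5). Shared: x=7 y=0 z=0. PCs: A@1 B@0 C@1
Step 3: thread C executes C2 (y = y + 3). Shared: x=7 y=3 z=0. PCs: A@1 B@0 C@2
Step 4: thread C executes C3 (y = z). Shared: x=7 y=0 z=0. PCs: A@1 B@0 C@3
Step 5: thread B executes B1 (z = z + 1). Shared: x=7 y=0 z=1. PCs: A@1 B@1 C@3
Step 6: thread B executes B2 (x = x + 2). Shared: x=9 y=0 z=1. PCs: A@1 B@2 C@3
Step 7: thread A executes A2 (y = z). Shared: x=9 y=1 z=1. PCs: A@2 B@2 C@3

Answer: x=9 y=1 z=1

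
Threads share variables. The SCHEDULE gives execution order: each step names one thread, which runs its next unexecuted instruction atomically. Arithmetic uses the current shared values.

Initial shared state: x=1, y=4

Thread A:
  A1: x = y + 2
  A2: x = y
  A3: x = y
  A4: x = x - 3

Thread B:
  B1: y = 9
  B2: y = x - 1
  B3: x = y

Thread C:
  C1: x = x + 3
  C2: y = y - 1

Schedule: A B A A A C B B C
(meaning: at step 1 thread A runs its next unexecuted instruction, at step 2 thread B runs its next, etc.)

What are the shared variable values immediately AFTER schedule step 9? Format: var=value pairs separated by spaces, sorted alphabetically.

Answer: x=8 y=7

Derivation:
Step 1: thread A executes A1 (x = y + 2). Shared: x=6 y=4. PCs: A@1 B@0 C@0
Step 2: thread B executes B1 (y = 9). Shared: x=6 y=9. PCs: A@1 B@1 C@0
Step 3: thread A executes A2 (x = y). Shared: x=9 y=9. PCs: A@2 B@1 C@0
Step 4: thread A executes A3 (x = y). Shared: x=9 y=9. PCs: A@3 B@1 C@0
Step 5: thread A executes A4 (x = x - 3). Shared: x=6 y=9. PCs: A@4 B@1 C@0
Step 6: thread C executes C1 (x = x + 3). Shared: x=9 y=9. PCs: A@4 B@1 C@1
Step 7: thread B executes B2 (y = x - 1). Shared: x=9 y=8. PCs: A@4 B@2 C@1
Step 8: thread B executes B3 (x = y). Shared: x=8 y=8. PCs: A@4 B@3 C@1
Step 9: thread C executes C2 (y = y - 1). Shared: x=8 y=7. PCs: A@4 B@3 C@2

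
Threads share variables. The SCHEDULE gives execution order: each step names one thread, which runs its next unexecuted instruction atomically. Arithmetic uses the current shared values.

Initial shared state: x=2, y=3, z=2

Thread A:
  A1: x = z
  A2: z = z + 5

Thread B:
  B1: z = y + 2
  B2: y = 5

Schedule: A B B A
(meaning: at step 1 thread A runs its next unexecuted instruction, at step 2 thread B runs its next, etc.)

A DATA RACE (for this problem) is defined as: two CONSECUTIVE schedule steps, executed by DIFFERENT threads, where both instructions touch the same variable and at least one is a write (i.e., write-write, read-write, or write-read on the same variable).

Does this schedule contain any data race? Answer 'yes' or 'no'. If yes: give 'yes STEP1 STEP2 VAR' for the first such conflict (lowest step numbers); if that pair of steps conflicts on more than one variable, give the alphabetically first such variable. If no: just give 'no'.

Answer: yes 1 2 z

Derivation:
Steps 1,2: A(x = z) vs B(z = y + 2). RACE on z (R-W).
Steps 2,3: same thread (B). No race.
Steps 3,4: B(r=-,w=y) vs A(r=z,w=z). No conflict.
First conflict at steps 1,2.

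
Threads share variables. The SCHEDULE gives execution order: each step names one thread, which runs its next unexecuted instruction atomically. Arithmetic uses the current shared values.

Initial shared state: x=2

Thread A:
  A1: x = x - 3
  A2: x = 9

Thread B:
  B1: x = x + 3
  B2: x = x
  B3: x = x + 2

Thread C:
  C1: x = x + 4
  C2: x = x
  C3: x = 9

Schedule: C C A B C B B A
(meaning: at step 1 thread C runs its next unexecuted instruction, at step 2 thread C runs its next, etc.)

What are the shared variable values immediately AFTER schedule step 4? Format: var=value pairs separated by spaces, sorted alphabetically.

Step 1: thread C executes C1 (x = x + 4). Shared: x=6. PCs: A@0 B@0 C@1
Step 2: thread C executes C2 (x = x). Shared: x=6. PCs: A@0 B@0 C@2
Step 3: thread A executes A1 (x = x - 3). Shared: x=3. PCs: A@1 B@0 C@2
Step 4: thread B executes B1 (x = x + 3). Shared: x=6. PCs: A@1 B@1 C@2

Answer: x=6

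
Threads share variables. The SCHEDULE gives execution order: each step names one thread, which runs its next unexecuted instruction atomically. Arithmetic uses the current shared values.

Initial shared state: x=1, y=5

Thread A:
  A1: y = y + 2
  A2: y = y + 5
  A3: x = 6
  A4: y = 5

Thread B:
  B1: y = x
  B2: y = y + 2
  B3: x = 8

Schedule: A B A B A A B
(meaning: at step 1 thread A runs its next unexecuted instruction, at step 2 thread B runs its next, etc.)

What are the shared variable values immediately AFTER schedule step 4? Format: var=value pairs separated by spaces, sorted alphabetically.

Answer: x=1 y=8

Derivation:
Step 1: thread A executes A1 (y = y + 2). Shared: x=1 y=7. PCs: A@1 B@0
Step 2: thread B executes B1 (y = x). Shared: x=1 y=1. PCs: A@1 B@1
Step 3: thread A executes A2 (y = y + 5). Shared: x=1 y=6. PCs: A@2 B@1
Step 4: thread B executes B2 (y = y + 2). Shared: x=1 y=8. PCs: A@2 B@2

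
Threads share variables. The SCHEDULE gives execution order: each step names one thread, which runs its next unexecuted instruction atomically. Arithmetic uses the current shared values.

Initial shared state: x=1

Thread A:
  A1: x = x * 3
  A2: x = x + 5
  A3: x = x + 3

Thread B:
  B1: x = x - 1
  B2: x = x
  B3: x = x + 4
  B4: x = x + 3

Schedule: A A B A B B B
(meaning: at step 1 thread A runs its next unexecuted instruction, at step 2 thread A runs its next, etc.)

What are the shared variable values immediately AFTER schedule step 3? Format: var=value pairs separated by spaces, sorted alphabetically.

Answer: x=7

Derivation:
Step 1: thread A executes A1 (x = x * 3). Shared: x=3. PCs: A@1 B@0
Step 2: thread A executes A2 (x = x + 5). Shared: x=8. PCs: A@2 B@0
Step 3: thread B executes B1 (x = x - 1). Shared: x=7. PCs: A@2 B@1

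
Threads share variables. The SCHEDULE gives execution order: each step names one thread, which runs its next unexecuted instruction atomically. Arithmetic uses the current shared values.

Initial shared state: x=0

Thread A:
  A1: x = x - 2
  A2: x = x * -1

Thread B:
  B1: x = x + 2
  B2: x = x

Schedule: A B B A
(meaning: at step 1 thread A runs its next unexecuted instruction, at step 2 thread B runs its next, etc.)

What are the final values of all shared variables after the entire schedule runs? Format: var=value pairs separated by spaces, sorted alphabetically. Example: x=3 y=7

Answer: x=0

Derivation:
Step 1: thread A executes A1 (x = x - 2). Shared: x=-2. PCs: A@1 B@0
Step 2: thread B executes B1 (x = x + 2). Shared: x=0. PCs: A@1 B@1
Step 3: thread B executes B2 (x = x). Shared: x=0. PCs: A@1 B@2
Step 4: thread A executes A2 (x = x * -1). Shared: x=0. PCs: A@2 B@2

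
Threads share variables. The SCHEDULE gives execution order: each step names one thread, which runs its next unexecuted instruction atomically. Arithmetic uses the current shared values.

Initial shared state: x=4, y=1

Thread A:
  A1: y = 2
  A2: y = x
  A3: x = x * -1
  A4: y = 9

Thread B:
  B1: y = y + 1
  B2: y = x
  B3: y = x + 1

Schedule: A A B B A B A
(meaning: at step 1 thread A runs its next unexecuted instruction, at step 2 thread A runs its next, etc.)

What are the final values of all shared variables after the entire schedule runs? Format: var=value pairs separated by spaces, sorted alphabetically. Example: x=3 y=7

Answer: x=-4 y=9

Derivation:
Step 1: thread A executes A1 (y = 2). Shared: x=4 y=2. PCs: A@1 B@0
Step 2: thread A executes A2 (y = x). Shared: x=4 y=4. PCs: A@2 B@0
Step 3: thread B executes B1 (y = y + 1). Shared: x=4 y=5. PCs: A@2 B@1
Step 4: thread B executes B2 (y = x). Shared: x=4 y=4. PCs: A@2 B@2
Step 5: thread A executes A3 (x = x * -1). Shared: x=-4 y=4. PCs: A@3 B@2
Step 6: thread B executes B3 (y = x + 1). Shared: x=-4 y=-3. PCs: A@3 B@3
Step 7: thread A executes A4 (y = 9). Shared: x=-4 y=9. PCs: A@4 B@3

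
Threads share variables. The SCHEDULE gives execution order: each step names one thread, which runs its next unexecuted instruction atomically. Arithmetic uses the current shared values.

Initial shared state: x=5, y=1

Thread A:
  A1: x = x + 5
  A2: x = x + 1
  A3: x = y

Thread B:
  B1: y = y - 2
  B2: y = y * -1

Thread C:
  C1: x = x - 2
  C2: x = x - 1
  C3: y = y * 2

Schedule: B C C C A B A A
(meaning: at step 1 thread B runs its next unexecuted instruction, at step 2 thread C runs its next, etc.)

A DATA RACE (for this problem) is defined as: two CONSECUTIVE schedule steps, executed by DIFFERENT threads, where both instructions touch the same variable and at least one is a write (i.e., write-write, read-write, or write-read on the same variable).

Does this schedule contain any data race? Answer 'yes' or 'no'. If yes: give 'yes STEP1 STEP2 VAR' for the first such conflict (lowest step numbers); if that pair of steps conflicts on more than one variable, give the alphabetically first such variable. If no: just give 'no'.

Answer: no

Derivation:
Steps 1,2: B(r=y,w=y) vs C(r=x,w=x). No conflict.
Steps 2,3: same thread (C). No race.
Steps 3,4: same thread (C). No race.
Steps 4,5: C(r=y,w=y) vs A(r=x,w=x). No conflict.
Steps 5,6: A(r=x,w=x) vs B(r=y,w=y). No conflict.
Steps 6,7: B(r=y,w=y) vs A(r=x,w=x). No conflict.
Steps 7,8: same thread (A). No race.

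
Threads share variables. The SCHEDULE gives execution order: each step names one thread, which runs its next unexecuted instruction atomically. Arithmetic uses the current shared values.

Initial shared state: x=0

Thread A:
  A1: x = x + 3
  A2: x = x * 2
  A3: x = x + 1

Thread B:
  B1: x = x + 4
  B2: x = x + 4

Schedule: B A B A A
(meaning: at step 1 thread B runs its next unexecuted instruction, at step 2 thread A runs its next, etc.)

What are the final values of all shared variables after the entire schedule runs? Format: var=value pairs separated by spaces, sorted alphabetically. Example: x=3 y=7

Step 1: thread B executes B1 (x = x + 4). Shared: x=4. PCs: A@0 B@1
Step 2: thread A executes A1 (x = x + 3). Shared: x=7. PCs: A@1 B@1
Step 3: thread B executes B2 (x = x + 4). Shared: x=11. PCs: A@1 B@2
Step 4: thread A executes A2 (x = x * 2). Shared: x=22. PCs: A@2 B@2
Step 5: thread A executes A3 (x = x + 1). Shared: x=23. PCs: A@3 B@2

Answer: x=23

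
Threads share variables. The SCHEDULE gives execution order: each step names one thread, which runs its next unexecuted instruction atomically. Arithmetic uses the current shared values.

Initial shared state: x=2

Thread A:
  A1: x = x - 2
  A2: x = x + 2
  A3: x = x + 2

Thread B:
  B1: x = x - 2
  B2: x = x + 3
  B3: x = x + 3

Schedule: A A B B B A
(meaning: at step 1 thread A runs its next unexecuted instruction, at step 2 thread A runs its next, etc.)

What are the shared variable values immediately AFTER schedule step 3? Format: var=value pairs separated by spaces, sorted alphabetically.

Answer: x=0

Derivation:
Step 1: thread A executes A1 (x = x - 2). Shared: x=0. PCs: A@1 B@0
Step 2: thread A executes A2 (x = x + 2). Shared: x=2. PCs: A@2 B@0
Step 3: thread B executes B1 (x = x - 2). Shared: x=0. PCs: A@2 B@1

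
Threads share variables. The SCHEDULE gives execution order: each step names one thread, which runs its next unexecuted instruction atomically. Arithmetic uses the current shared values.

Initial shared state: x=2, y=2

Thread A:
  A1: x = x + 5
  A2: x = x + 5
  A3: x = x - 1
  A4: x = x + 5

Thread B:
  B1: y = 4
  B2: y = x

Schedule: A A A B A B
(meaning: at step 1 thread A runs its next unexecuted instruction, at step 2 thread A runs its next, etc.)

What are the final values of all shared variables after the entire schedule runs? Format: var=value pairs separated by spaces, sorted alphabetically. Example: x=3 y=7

Answer: x=16 y=16

Derivation:
Step 1: thread A executes A1 (x = x + 5). Shared: x=7 y=2. PCs: A@1 B@0
Step 2: thread A executes A2 (x = x + 5). Shared: x=12 y=2. PCs: A@2 B@0
Step 3: thread A executes A3 (x = x - 1). Shared: x=11 y=2. PCs: A@3 B@0
Step 4: thread B executes B1 (y = 4). Shared: x=11 y=4. PCs: A@3 B@1
Step 5: thread A executes A4 (x = x + 5). Shared: x=16 y=4. PCs: A@4 B@1
Step 6: thread B executes B2 (y = x). Shared: x=16 y=16. PCs: A@4 B@2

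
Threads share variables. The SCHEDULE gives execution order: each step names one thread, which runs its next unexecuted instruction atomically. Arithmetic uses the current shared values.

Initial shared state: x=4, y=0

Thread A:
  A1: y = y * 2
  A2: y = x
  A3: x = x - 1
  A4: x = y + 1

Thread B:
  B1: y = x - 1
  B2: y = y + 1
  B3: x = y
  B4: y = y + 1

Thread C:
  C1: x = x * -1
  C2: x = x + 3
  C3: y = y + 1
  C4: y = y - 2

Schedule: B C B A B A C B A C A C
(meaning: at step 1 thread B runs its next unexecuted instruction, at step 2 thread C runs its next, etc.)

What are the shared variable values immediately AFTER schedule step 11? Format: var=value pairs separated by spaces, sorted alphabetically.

Step 1: thread B executes B1 (y = x - 1). Shared: x=4 y=3. PCs: A@0 B@1 C@0
Step 2: thread C executes C1 (x = x * -1). Shared: x=-4 y=3. PCs: A@0 B@1 C@1
Step 3: thread B executes B2 (y = y + 1). Shared: x=-4 y=4. PCs: A@0 B@2 C@1
Step 4: thread A executes A1 (y = y * 2). Shared: x=-4 y=8. PCs: A@1 B@2 C@1
Step 5: thread B executes B3 (x = y). Shared: x=8 y=8. PCs: A@1 B@3 C@1
Step 6: thread A executes A2 (y = x). Shared: x=8 y=8. PCs: A@2 B@3 C@1
Step 7: thread C executes C2 (x = x + 3). Shared: x=11 y=8. PCs: A@2 B@3 C@2
Step 8: thread B executes B4 (y = y + 1). Shared: x=11 y=9. PCs: A@2 B@4 C@2
Step 9: thread A executes A3 (x = x - 1). Shared: x=10 y=9. PCs: A@3 B@4 C@2
Step 10: thread C executes C3 (y = y + 1). Shared: x=10 y=10. PCs: A@3 B@4 C@3
Step 11: thread A executes A4 (x = y + 1). Shared: x=11 y=10. PCs: A@4 B@4 C@3

Answer: x=11 y=10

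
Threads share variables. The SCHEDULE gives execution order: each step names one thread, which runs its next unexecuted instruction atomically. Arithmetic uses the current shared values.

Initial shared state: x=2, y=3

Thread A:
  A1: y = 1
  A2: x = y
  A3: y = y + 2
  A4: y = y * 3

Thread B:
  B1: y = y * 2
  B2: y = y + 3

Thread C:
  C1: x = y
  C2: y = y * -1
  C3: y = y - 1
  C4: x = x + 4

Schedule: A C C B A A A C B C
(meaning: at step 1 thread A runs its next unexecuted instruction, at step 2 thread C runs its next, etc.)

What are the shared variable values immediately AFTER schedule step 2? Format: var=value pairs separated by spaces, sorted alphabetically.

Step 1: thread A executes A1 (y = 1). Shared: x=2 y=1. PCs: A@1 B@0 C@0
Step 2: thread C executes C1 (x = y). Shared: x=1 y=1. PCs: A@1 B@0 C@1

Answer: x=1 y=1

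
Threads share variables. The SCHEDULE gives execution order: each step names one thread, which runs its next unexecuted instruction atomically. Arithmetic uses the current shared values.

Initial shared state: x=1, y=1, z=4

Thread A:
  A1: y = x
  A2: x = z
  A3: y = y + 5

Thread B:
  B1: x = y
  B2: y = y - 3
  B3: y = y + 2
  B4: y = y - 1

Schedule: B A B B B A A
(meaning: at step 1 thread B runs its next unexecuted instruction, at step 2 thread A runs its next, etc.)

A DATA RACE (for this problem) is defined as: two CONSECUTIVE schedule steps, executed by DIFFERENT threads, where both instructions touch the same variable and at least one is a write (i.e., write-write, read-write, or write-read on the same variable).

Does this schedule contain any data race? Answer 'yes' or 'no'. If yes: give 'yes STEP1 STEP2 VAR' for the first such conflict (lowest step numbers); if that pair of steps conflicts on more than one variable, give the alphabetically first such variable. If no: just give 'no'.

Steps 1,2: B(x = y) vs A(y = x). RACE on x (W-R), y (R-W). Multiple vars; alphabetically first is x.
Steps 2,3: A(y = x) vs B(y = y - 3). RACE on y (W-W).
Steps 3,4: same thread (B). No race.
Steps 4,5: same thread (B). No race.
Steps 5,6: B(r=y,w=y) vs A(r=z,w=x). No conflict.
Steps 6,7: same thread (A). No race.
First conflict at steps 1,2.

Answer: yes 1 2 x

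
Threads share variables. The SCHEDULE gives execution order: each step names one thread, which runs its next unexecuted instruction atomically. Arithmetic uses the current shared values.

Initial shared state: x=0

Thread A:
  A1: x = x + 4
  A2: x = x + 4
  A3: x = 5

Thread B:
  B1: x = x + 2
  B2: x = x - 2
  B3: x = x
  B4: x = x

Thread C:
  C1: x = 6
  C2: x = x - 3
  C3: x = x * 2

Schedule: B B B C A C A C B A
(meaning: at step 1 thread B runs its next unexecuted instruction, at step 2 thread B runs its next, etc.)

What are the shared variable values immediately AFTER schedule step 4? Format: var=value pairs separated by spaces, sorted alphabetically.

Step 1: thread B executes B1 (x = x + 2). Shared: x=2. PCs: A@0 B@1 C@0
Step 2: thread B executes B2 (x = x - 2). Shared: x=0. PCs: A@0 B@2 C@0
Step 3: thread B executes B3 (x = x). Shared: x=0. PCs: A@0 B@3 C@0
Step 4: thread C executes C1 (x = 6). Shared: x=6. PCs: A@0 B@3 C@1

Answer: x=6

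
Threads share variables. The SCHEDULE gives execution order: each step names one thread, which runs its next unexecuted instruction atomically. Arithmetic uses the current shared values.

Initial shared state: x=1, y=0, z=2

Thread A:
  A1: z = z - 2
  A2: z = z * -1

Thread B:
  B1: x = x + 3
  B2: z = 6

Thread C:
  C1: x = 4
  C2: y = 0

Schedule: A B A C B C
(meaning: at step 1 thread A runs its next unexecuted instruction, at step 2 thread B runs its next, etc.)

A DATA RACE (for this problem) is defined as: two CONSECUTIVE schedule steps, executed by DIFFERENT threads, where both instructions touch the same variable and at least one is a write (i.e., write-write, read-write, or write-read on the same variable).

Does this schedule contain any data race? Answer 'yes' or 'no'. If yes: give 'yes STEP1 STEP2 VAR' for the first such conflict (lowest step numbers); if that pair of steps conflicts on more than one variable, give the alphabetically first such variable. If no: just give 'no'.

Answer: no

Derivation:
Steps 1,2: A(r=z,w=z) vs B(r=x,w=x). No conflict.
Steps 2,3: B(r=x,w=x) vs A(r=z,w=z). No conflict.
Steps 3,4: A(r=z,w=z) vs C(r=-,w=x). No conflict.
Steps 4,5: C(r=-,w=x) vs B(r=-,w=z). No conflict.
Steps 5,6: B(r=-,w=z) vs C(r=-,w=y). No conflict.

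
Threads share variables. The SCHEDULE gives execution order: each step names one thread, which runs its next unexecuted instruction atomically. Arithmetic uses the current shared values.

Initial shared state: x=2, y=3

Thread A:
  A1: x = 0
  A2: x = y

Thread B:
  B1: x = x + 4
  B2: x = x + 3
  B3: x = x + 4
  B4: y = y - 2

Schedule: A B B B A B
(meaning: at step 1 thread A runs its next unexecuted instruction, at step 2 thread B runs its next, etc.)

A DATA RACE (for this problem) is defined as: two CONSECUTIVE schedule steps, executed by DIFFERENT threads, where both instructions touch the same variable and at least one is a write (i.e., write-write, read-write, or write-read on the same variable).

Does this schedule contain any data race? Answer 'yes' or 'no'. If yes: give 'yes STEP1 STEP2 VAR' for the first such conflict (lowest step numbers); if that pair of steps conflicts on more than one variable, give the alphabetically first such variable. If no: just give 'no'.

Steps 1,2: A(x = 0) vs B(x = x + 4). RACE on x (W-W).
Steps 2,3: same thread (B). No race.
Steps 3,4: same thread (B). No race.
Steps 4,5: B(x = x + 4) vs A(x = y). RACE on x (W-W).
Steps 5,6: A(x = y) vs B(y = y - 2). RACE on y (R-W).
First conflict at steps 1,2.

Answer: yes 1 2 x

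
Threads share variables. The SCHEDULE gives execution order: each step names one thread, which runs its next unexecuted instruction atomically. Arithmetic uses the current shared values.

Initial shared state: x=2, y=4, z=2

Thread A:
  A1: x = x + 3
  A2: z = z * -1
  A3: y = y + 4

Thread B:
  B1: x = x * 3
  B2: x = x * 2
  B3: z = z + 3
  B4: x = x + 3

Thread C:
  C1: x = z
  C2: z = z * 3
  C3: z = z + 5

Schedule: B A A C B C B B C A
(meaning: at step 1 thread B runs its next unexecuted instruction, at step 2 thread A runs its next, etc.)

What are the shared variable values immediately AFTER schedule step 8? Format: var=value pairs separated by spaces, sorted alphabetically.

Answer: x=-1 y=4 z=-3

Derivation:
Step 1: thread B executes B1 (x = x * 3). Shared: x=6 y=4 z=2. PCs: A@0 B@1 C@0
Step 2: thread A executes A1 (x = x + 3). Shared: x=9 y=4 z=2. PCs: A@1 B@1 C@0
Step 3: thread A executes A2 (z = z * -1). Shared: x=9 y=4 z=-2. PCs: A@2 B@1 C@0
Step 4: thread C executes C1 (x = z). Shared: x=-2 y=4 z=-2. PCs: A@2 B@1 C@1
Step 5: thread B executes B2 (x = x * 2). Shared: x=-4 y=4 z=-2. PCs: A@2 B@2 C@1
Step 6: thread C executes C2 (z = z * 3). Shared: x=-4 y=4 z=-6. PCs: A@2 B@2 C@2
Step 7: thread B executes B3 (z = z + 3). Shared: x=-4 y=4 z=-3. PCs: A@2 B@3 C@2
Step 8: thread B executes B4 (x = x + 3). Shared: x=-1 y=4 z=-3. PCs: A@2 B@4 C@2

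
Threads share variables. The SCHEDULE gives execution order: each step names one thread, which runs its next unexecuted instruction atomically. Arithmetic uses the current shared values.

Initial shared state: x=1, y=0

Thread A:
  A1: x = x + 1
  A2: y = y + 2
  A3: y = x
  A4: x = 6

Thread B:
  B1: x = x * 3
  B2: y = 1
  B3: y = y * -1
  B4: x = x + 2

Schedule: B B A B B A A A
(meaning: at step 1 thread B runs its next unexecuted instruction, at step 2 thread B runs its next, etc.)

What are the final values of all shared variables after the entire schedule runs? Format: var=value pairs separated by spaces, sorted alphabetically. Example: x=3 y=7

Step 1: thread B executes B1 (x = x * 3). Shared: x=3 y=0. PCs: A@0 B@1
Step 2: thread B executes B2 (y = 1). Shared: x=3 y=1. PCs: A@0 B@2
Step 3: thread A executes A1 (x = x + 1). Shared: x=4 y=1. PCs: A@1 B@2
Step 4: thread B executes B3 (y = y * -1). Shared: x=4 y=-1. PCs: A@1 B@3
Step 5: thread B executes B4 (x = x + 2). Shared: x=6 y=-1. PCs: A@1 B@4
Step 6: thread A executes A2 (y = y + 2). Shared: x=6 y=1. PCs: A@2 B@4
Step 7: thread A executes A3 (y = x). Shared: x=6 y=6. PCs: A@3 B@4
Step 8: thread A executes A4 (x = 6). Shared: x=6 y=6. PCs: A@4 B@4

Answer: x=6 y=6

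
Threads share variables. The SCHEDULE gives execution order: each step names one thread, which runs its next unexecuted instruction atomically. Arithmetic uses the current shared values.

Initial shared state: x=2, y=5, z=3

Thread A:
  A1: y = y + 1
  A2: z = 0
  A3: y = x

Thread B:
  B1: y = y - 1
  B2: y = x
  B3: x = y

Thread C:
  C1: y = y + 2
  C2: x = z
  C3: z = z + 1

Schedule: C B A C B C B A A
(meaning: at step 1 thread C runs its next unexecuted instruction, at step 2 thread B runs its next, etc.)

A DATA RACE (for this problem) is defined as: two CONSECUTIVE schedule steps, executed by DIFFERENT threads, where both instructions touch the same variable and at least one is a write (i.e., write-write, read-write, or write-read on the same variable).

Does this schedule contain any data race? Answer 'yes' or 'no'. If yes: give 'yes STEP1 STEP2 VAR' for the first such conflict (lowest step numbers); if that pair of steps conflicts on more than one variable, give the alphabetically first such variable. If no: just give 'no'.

Answer: yes 1 2 y

Derivation:
Steps 1,2: C(y = y + 2) vs B(y = y - 1). RACE on y (W-W).
Steps 2,3: B(y = y - 1) vs A(y = y + 1). RACE on y (W-W).
Steps 3,4: A(r=y,w=y) vs C(r=z,w=x). No conflict.
Steps 4,5: C(x = z) vs B(y = x). RACE on x (W-R).
Steps 5,6: B(r=x,w=y) vs C(r=z,w=z). No conflict.
Steps 6,7: C(r=z,w=z) vs B(r=y,w=x). No conflict.
Steps 7,8: B(r=y,w=x) vs A(r=-,w=z). No conflict.
Steps 8,9: same thread (A). No race.
First conflict at steps 1,2.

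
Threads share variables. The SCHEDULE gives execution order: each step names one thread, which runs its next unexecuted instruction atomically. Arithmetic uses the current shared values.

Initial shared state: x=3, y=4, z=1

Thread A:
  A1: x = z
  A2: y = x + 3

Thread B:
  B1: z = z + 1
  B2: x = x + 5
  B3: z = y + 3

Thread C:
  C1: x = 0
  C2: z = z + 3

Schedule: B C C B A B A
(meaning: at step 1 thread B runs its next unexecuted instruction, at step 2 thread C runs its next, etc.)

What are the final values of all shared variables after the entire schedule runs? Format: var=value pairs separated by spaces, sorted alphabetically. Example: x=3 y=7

Answer: x=5 y=8 z=7

Derivation:
Step 1: thread B executes B1 (z = z + 1). Shared: x=3 y=4 z=2. PCs: A@0 B@1 C@0
Step 2: thread C executes C1 (x = 0). Shared: x=0 y=4 z=2. PCs: A@0 B@1 C@1
Step 3: thread C executes C2 (z = z + 3). Shared: x=0 y=4 z=5. PCs: A@0 B@1 C@2
Step 4: thread B executes B2 (x = x + 5). Shared: x=5 y=4 z=5. PCs: A@0 B@2 C@2
Step 5: thread A executes A1 (x = z). Shared: x=5 y=4 z=5. PCs: A@1 B@2 C@2
Step 6: thread B executes B3 (z = y + 3). Shared: x=5 y=4 z=7. PCs: A@1 B@3 C@2
Step 7: thread A executes A2 (y = x + 3). Shared: x=5 y=8 z=7. PCs: A@2 B@3 C@2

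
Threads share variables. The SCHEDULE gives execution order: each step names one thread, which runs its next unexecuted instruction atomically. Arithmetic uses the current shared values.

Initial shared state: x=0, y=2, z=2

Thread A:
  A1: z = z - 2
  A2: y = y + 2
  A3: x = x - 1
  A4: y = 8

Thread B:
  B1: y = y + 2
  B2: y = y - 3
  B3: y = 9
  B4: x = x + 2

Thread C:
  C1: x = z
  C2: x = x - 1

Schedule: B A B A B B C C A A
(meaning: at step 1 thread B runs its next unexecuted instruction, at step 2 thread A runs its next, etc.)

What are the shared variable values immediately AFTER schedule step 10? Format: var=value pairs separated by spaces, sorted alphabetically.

Step 1: thread B executes B1 (y = y + 2). Shared: x=0 y=4 z=2. PCs: A@0 B@1 C@0
Step 2: thread A executes A1 (z = z - 2). Shared: x=0 y=4 z=0. PCs: A@1 B@1 C@0
Step 3: thread B executes B2 (y = y - 3). Shared: x=0 y=1 z=0. PCs: A@1 B@2 C@0
Step 4: thread A executes A2 (y = y + 2). Shared: x=0 y=3 z=0. PCs: A@2 B@2 C@0
Step 5: thread B executes B3 (y = 9). Shared: x=0 y=9 z=0. PCs: A@2 B@3 C@0
Step 6: thread B executes B4 (x = x + 2). Shared: x=2 y=9 z=0. PCs: A@2 B@4 C@0
Step 7: thread C executes C1 (x = z). Shared: x=0 y=9 z=0. PCs: A@2 B@4 C@1
Step 8: thread C executes C2 (x = x - 1). Shared: x=-1 y=9 z=0. PCs: A@2 B@4 C@2
Step 9: thread A executes A3 (x = x - 1). Shared: x=-2 y=9 z=0. PCs: A@3 B@4 C@2
Step 10: thread A executes A4 (y = 8). Shared: x=-2 y=8 z=0. PCs: A@4 B@4 C@2

Answer: x=-2 y=8 z=0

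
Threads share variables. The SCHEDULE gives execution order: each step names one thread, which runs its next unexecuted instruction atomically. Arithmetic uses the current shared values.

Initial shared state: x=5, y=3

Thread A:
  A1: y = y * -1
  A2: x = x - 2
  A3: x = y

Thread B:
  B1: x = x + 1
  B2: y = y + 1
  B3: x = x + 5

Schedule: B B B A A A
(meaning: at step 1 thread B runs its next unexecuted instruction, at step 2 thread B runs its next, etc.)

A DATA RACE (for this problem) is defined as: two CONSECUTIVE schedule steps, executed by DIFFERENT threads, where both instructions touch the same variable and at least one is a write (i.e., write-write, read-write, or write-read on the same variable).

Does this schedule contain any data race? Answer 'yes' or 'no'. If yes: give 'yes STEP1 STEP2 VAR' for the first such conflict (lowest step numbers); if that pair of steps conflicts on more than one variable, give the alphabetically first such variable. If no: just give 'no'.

Answer: no

Derivation:
Steps 1,2: same thread (B). No race.
Steps 2,3: same thread (B). No race.
Steps 3,4: B(r=x,w=x) vs A(r=y,w=y). No conflict.
Steps 4,5: same thread (A). No race.
Steps 5,6: same thread (A). No race.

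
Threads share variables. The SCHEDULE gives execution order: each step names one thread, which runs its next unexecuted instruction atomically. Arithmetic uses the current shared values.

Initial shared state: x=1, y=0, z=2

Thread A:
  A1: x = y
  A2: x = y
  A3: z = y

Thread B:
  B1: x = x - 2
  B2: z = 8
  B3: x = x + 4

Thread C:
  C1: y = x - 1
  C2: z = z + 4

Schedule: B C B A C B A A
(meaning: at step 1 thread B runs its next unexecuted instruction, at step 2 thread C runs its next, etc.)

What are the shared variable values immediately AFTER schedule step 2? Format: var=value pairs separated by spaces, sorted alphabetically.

Step 1: thread B executes B1 (x = x - 2). Shared: x=-1 y=0 z=2. PCs: A@0 B@1 C@0
Step 2: thread C executes C1 (y = x - 1). Shared: x=-1 y=-2 z=2. PCs: A@0 B@1 C@1

Answer: x=-1 y=-2 z=2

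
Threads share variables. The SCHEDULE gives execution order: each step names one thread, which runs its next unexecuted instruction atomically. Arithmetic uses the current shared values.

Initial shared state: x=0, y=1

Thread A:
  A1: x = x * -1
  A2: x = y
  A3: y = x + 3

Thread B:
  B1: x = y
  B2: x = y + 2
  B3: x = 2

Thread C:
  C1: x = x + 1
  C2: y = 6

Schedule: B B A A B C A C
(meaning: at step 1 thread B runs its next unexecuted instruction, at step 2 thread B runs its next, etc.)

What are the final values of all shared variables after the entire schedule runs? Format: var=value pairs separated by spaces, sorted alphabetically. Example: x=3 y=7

Step 1: thread B executes B1 (x = y). Shared: x=1 y=1. PCs: A@0 B@1 C@0
Step 2: thread B executes B2 (x = y + 2). Shared: x=3 y=1. PCs: A@0 B@2 C@0
Step 3: thread A executes A1 (x = x * -1). Shared: x=-3 y=1. PCs: A@1 B@2 C@0
Step 4: thread A executes A2 (x = y). Shared: x=1 y=1. PCs: A@2 B@2 C@0
Step 5: thread B executes B3 (x = 2). Shared: x=2 y=1. PCs: A@2 B@3 C@0
Step 6: thread C executes C1 (x = x + 1). Shared: x=3 y=1. PCs: A@2 B@3 C@1
Step 7: thread A executes A3 (y = x + 3). Shared: x=3 y=6. PCs: A@3 B@3 C@1
Step 8: thread C executes C2 (y = 6). Shared: x=3 y=6. PCs: A@3 B@3 C@2

Answer: x=3 y=6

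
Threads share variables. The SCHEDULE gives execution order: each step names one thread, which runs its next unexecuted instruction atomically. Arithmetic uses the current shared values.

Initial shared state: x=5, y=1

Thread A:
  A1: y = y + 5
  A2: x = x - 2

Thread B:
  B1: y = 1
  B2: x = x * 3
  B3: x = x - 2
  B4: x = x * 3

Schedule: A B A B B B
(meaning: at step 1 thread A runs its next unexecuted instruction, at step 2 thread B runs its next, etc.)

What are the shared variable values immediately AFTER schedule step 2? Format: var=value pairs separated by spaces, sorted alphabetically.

Step 1: thread A executes A1 (y = y + 5). Shared: x=5 y=6. PCs: A@1 B@0
Step 2: thread B executes B1 (y = 1). Shared: x=5 y=1. PCs: A@1 B@1

Answer: x=5 y=1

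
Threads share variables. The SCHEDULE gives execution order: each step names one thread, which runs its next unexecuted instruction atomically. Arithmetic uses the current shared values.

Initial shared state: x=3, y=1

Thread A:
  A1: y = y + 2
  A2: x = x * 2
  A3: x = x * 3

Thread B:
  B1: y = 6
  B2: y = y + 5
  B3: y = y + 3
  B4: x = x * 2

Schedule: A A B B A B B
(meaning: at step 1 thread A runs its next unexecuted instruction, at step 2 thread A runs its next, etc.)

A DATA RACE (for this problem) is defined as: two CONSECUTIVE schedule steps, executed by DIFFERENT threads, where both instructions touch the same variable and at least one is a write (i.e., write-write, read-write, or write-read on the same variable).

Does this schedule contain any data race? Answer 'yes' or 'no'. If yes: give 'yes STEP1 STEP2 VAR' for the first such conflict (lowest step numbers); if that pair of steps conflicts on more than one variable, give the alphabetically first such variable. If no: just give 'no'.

Steps 1,2: same thread (A). No race.
Steps 2,3: A(r=x,w=x) vs B(r=-,w=y). No conflict.
Steps 3,4: same thread (B). No race.
Steps 4,5: B(r=y,w=y) vs A(r=x,w=x). No conflict.
Steps 5,6: A(r=x,w=x) vs B(r=y,w=y). No conflict.
Steps 6,7: same thread (B). No race.

Answer: no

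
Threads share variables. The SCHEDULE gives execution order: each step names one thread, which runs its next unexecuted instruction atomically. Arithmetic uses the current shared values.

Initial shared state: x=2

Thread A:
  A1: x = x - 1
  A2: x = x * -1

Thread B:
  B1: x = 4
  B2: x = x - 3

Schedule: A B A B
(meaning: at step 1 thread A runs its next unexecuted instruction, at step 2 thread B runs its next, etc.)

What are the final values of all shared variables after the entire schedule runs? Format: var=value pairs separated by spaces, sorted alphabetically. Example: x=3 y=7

Answer: x=-7

Derivation:
Step 1: thread A executes A1 (x = x - 1). Shared: x=1. PCs: A@1 B@0
Step 2: thread B executes B1 (x = 4). Shared: x=4. PCs: A@1 B@1
Step 3: thread A executes A2 (x = x * -1). Shared: x=-4. PCs: A@2 B@1
Step 4: thread B executes B2 (x = x - 3). Shared: x=-7. PCs: A@2 B@2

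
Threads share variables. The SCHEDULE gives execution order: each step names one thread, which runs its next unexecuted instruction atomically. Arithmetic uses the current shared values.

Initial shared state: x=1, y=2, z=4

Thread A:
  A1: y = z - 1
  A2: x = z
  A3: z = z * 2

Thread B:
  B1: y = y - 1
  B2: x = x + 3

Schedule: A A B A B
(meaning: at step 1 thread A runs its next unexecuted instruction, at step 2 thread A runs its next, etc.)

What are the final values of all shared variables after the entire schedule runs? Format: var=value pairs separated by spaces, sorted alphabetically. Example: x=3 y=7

Answer: x=7 y=2 z=8

Derivation:
Step 1: thread A executes A1 (y = z - 1). Shared: x=1 y=3 z=4. PCs: A@1 B@0
Step 2: thread A executes A2 (x = z). Shared: x=4 y=3 z=4. PCs: A@2 B@0
Step 3: thread B executes B1 (y = y - 1). Shared: x=4 y=2 z=4. PCs: A@2 B@1
Step 4: thread A executes A3 (z = z * 2). Shared: x=4 y=2 z=8. PCs: A@3 B@1
Step 5: thread B executes B2 (x = x + 3). Shared: x=7 y=2 z=8. PCs: A@3 B@2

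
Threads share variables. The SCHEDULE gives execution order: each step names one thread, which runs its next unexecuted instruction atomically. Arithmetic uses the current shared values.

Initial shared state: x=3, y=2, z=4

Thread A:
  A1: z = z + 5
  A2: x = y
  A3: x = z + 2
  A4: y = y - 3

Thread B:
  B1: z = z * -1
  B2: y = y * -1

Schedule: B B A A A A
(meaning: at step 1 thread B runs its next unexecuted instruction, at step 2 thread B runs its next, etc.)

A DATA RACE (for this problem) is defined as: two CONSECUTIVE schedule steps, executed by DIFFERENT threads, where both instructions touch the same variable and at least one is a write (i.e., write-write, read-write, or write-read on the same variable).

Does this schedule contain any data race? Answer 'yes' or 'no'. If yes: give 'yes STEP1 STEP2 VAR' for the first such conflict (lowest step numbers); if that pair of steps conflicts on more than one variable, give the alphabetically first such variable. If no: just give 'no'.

Answer: no

Derivation:
Steps 1,2: same thread (B). No race.
Steps 2,3: B(r=y,w=y) vs A(r=z,w=z). No conflict.
Steps 3,4: same thread (A). No race.
Steps 4,5: same thread (A). No race.
Steps 5,6: same thread (A). No race.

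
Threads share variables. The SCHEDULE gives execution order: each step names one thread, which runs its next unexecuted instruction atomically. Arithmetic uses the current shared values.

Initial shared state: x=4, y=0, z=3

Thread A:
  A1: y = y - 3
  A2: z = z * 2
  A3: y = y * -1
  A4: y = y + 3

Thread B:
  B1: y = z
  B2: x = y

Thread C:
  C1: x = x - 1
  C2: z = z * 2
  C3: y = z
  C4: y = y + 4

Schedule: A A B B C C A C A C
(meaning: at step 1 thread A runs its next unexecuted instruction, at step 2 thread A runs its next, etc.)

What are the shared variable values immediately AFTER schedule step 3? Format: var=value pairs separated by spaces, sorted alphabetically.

Step 1: thread A executes A1 (y = y - 3). Shared: x=4 y=-3 z=3. PCs: A@1 B@0 C@0
Step 2: thread A executes A2 (z = z * 2). Shared: x=4 y=-3 z=6. PCs: A@2 B@0 C@0
Step 3: thread B executes B1 (y = z). Shared: x=4 y=6 z=6. PCs: A@2 B@1 C@0

Answer: x=4 y=6 z=6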